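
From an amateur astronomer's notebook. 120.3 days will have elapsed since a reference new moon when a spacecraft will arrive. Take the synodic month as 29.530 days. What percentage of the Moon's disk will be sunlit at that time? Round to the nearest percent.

5%

Reduce mod P: 120.3 − 4×29.530 = 2.18 d into the current lunation.
Phase angle: θ = 360°·(2.18 d)/(29.530 d) = 26.6°.
cos 26.6° = 0.894, so f = (1 − 0.894)/2 = 0.053, so 5%.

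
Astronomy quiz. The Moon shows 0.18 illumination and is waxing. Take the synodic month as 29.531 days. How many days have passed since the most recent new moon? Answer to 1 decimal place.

4.1 days

From f = (1 − cos θ)/2: cos θ = 1 − 2×0.18 = 0.640; arccos → 50.2°.
Before full moon the principal value applies: θ = 50.2°.
Age = 29.531 × 50.2°/360° ≈ 4.12 days.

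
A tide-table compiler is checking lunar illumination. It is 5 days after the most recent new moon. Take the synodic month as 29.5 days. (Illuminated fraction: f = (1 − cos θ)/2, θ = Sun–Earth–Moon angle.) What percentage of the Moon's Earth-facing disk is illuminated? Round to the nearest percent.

Elongation θ = 360° × 5/29.5 ≈ 61.0°.
With cos θ = 0.485, the lit fraction is (1 − 0.485)/2 ≈ 0.258, so 26%.

26%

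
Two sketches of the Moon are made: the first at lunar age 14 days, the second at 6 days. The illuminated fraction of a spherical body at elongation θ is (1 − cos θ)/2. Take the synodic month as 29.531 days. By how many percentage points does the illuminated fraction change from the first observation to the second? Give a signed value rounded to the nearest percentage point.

First observation: θ = 360°·14/29.531 = 170.7°, so f = 0.993.
Second observation: θ = 73.1°, f = 0.355.
Δf = 0.355 − 0.993 = -0.638, i.e. -64 pp.

-64 percentage points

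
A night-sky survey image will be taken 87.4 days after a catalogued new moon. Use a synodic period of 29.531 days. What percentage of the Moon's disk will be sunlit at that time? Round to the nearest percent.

Reduce mod P: 87.4 − 2×29.531 = 28.34 d into the current lunation.
Phase angle: θ = 360°·(28.34 d)/(29.531 d) = 345.5°.
cos 345.5° = 0.968, so f = (1 − 0.968)/2 = 0.016, so 2%.

2%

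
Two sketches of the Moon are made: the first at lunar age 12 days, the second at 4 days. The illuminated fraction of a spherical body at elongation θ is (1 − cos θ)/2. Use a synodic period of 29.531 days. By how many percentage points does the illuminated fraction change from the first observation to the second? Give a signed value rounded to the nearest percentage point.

θ₁ = 360° × 12/29.531 = 146.3°, f₁ = (1 − cos θ₁)/2 = 0.916.
θ₂ = 360° × 4/29.531 = 48.8°, f₂ = (1 − cos θ₂)/2 = 0.170.
Change = f₂ − f₁ = -0.746 → -75 percentage points.

-75 percentage points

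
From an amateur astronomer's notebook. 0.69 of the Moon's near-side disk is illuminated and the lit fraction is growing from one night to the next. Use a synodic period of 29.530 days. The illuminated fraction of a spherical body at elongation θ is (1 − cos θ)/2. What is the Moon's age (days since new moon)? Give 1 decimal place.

9.2 days

Invert f = (1 − cos θ)/2 to get cos θ = 1 − 2(0.69) = -0.380, hence θ₀ = arccos -0.380 = 112.3°.
Waxing ⇒ before full, so θ = 112.3°.
That fraction of the synodic month is 112.3/360 × 29.530 d ≈ 9.21 d.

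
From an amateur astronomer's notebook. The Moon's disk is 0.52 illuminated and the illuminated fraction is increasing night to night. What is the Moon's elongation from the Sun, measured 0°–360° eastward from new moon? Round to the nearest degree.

Invert f = (1 − cos θ)/2 to get cos θ = 1 − 2(0.52) = -0.040, hence θ₀ = arccos -0.040 = 92.3°.
The Moon is waxing (0°–180°), so θ = 92.3° directly.

92°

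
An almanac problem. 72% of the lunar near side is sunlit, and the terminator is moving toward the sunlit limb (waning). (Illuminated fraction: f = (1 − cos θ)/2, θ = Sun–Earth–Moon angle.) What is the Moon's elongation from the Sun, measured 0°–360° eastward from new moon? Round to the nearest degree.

From f = (1 − cos θ)/2: cos θ = 1 − 2×0.72 = -0.440; arccos → 116.1°.
Waning ⇒ past full, so θ = 360° − 116.1° = 243.9°.

244°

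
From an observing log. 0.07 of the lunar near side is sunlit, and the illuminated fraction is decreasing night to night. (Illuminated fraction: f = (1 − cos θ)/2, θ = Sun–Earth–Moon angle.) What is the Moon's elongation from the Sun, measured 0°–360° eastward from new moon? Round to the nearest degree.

From f = (1 − cos θ)/2: cos θ = 1 − 2×0.07 = 0.860; arccos → 30.7°.
Since the Moon is past full (waning), take the reflex angle: θ = 360° − 30.7° = 329.3°.

329°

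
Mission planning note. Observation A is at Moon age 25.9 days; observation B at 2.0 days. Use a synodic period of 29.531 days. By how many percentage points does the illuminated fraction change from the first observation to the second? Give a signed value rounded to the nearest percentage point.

First observation: θ = 360°·25.9/29.531 = 315.7°, so f = 0.142.
Second observation: θ = 24.4°, f = 0.045.
Δf = 0.045 − 0.142 = -0.097, i.e. -10 pp.

-10 pp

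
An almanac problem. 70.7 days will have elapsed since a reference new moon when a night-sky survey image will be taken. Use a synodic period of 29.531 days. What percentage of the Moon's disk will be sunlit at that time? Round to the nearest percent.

89%

70.7/29.531 = 2.394 lunations, so 2 complete cycles and 11.64 d into the next.
Elongation θ = 360° × 11.64/29.531 ≈ 141.9°.
With cos θ = (-0.787), the lit fraction is (1 − (-0.787))/2 ≈ 0.893, so 89%.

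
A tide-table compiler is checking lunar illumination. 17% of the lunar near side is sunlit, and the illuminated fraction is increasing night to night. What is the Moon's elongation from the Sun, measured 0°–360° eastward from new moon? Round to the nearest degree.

Invert f = (1 − cos θ)/2 to get cos θ = 1 − 2(0.17) = 0.660, hence θ₀ = arccos 0.660 = 48.7°.
Waxing ⇒ before full, so θ = 48.7°.

49°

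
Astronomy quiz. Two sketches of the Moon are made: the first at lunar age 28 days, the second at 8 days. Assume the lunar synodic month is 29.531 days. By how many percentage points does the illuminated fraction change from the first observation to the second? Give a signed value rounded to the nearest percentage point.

First observation: θ = 360°·28/29.531 = 341.3°, so f = 0.026.
Second observation: θ = 97.5°, f = 0.565.
Δf = 0.565 − 0.026 = +0.539, i.e. +54 pp.

+54 percentage points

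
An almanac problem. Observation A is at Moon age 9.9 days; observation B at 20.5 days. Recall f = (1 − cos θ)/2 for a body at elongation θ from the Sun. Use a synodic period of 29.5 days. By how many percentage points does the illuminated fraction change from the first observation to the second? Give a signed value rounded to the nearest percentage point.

θ₁ = 360° × 9.9/29.5 = 120.8°, f₁ = (1 − cos θ₁)/2 = 0.756.
θ₂ = 360° × 20.5/29.5 = 250.2°, f₂ = (1 − cos θ₂)/2 = 0.670.
Change = f₂ − f₁ = -0.087 → -9 percentage points.

-9 pp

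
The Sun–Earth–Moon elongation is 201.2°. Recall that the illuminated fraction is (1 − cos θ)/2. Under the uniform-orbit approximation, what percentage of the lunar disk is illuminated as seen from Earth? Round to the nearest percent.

97%

cos 201.2° = (-0.932), so f = (1 − (-0.932))/2 = 0.966, i.e. 97%.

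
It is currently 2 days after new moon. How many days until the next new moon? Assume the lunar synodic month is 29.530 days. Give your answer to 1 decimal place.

The next new moon completes the synodic month: 29.530 − 2 = 27.530 days.

27.5 days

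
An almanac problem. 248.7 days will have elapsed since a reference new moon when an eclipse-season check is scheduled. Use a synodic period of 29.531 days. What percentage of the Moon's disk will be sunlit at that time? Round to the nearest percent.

94%

248.7 d spans 8 complete synodic months (8 × 29.531 = 236.25 d) plus 12.45 d.
Phase angle: θ = 360°·(12.45 d)/(29.531 d) = 151.8°.
With cos θ = (-0.881), the lit fraction is (1 − (-0.881))/2 ≈ 0.941, so 94%.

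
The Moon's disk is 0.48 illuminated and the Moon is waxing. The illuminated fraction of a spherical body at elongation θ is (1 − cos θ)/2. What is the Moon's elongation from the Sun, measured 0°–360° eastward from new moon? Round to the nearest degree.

From f = (1 − cos θ)/2: cos θ = 1 − 2×0.48 = 0.040; arccos → 87.7°.
Before full moon the principal value applies: θ = 87.7°.

88°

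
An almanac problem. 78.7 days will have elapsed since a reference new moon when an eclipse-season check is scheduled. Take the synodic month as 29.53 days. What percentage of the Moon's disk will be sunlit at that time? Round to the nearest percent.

78.7/29.53 = 2.665 lunations, so 2 complete cycles and 19.64 d into the next.
The Moon has covered 19.64/29.53 of its cycle, so θ ≈ 360° × 19.64/29.53 = 239.4°.
cos 239.4° = (-0.509), so f = (1 − (-0.509))/2 = 0.754, so 75%.

75%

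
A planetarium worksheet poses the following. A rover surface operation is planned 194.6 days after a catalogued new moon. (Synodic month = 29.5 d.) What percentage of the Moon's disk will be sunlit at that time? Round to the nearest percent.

194.6 d spans 6 complete synodic months (6 × 29.5 = 177.00 d) plus 17.60 d.
Phase angle: θ = 360°·(17.60 d)/(29.5 d) = 214.8°.
cos 214.8° = (-0.821), so f = (1 − (-0.821))/2 = 0.911, so 91%.

91%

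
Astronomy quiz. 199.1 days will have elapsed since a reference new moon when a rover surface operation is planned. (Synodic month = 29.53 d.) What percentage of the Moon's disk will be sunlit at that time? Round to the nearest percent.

52%

199.1 d spans 6 complete synodic months (6 × 29.53 = 177.18 d) plus 21.92 d.
Phase angle: θ = 360°·(21.92 d)/(29.53 d) = 267.2°.
Illuminated fraction = (1 − cos 267.2°)/2 = (1 − (-0.048))/2 ≈ 0.524, so 52%.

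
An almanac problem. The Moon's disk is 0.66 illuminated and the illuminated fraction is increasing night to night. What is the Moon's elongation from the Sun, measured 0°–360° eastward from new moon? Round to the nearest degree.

109°

From f = (1 − cos θ)/2: cos θ = 1 − 2×0.66 = -0.320; arccos → 108.7°.
The Moon is waxing (0°–180°), so θ = 108.7° directly.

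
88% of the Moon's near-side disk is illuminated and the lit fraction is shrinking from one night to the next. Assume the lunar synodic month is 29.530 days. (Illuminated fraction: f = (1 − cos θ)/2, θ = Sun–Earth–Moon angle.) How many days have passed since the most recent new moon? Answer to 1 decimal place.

18.1 days

From f = (1 − cos θ)/2: cos θ = 1 − 2×0.88 = -0.760; arccos → 139.5°.
Waning ⇒ past full, so θ = 360° − 139.5° = 220.5°.
At 360°/29.530 d per day, 220.5° corresponds to 18.09 days.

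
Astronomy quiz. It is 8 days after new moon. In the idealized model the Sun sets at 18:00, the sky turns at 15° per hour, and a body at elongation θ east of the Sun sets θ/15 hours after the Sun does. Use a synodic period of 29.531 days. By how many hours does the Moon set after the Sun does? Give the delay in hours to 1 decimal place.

The Moon has covered 8/29.531 of its cycle, so θ ≈ 360° × 8/29.531 = 97.5°.
Delay after the Sun = 97.5° / (15°/h) ≈ 6.50 h.
So the Moon sets 6.50 h after the Sun.

6.5 h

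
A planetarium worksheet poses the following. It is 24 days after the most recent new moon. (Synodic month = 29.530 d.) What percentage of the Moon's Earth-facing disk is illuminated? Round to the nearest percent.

The Moon has covered 24/29.530 of its cycle, so θ ≈ 360° × 24/29.530 = 292.6°.
cos 292.6° = 0.384, so f = (1 − 0.384)/2 = 0.308, so 31%.

31%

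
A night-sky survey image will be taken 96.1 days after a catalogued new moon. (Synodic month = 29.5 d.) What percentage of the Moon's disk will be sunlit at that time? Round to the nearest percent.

96.1 d spans 3 complete synodic months (3 × 29.5 = 88.50 d) plus 7.60 d.
Elongation θ = 360° × 7.60/29.5 ≈ 92.7°.
With cos θ = (-0.048), the lit fraction is (1 − (-0.048))/2 ≈ 0.524, so 52%.

52%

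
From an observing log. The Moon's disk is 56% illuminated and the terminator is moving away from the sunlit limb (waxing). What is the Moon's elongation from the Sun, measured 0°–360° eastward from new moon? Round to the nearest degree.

From f = (1 − cos θ)/2: cos θ = 1 − 2×0.56 = -0.120; arccos → 96.9°.
Before full moon the principal value applies: θ = 96.9°.

97°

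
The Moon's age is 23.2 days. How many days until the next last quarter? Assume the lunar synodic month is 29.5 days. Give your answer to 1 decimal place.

28.4 days

Last quarter occurs at elongation 270°, i.e. at age 29.5 × 270/360 = 22.125 d.
This lunation's last quarter (22.125 d) has passed, so add one period: 51.625 − 23.2 = 28.425 days.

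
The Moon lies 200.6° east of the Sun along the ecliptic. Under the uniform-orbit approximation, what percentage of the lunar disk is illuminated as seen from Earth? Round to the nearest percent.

cos 200.6° = (-0.936), so f = (1 − (-0.936))/2 = 0.968, i.e. 97%.

97%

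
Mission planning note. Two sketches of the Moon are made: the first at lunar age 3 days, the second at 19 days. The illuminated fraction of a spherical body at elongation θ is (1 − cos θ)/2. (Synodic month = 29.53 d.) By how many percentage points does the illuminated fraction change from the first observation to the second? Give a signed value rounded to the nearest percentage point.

+71 pp

θ₁ = 360° × 3/29.53 = 36.6°, f₁ = (1 − cos θ₁)/2 = 0.098.
θ₂ = 360° × 19/29.53 = 231.6°, f₂ = (1 − cos θ₂)/2 = 0.810.
Change = f₂ − f₁ = +0.712 → +71 percentage points.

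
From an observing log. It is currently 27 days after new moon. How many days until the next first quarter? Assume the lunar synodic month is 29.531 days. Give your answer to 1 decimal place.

9.9 days

First quarter occurs at elongation 90°, i.e. at age 29.531 × 90/360 = 7.383 d.
This lunation's first quarter (7.383 d) has passed, so add one period: 36.914 − 27 = 9.914 days.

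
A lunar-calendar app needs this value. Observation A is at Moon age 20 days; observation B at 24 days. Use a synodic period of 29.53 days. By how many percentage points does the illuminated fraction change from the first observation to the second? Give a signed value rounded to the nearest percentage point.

θ₁ = 360° × 20/29.53 = 243.8°, f₁ = (1 − cos θ₁)/2 = 0.721.
θ₂ = 360° × 24/29.53 = 292.6°, f₂ = (1 − cos θ₂)/2 = 0.308.
Change = f₂ − f₁ = -0.413 → -41 percentage points.

-41 percentage points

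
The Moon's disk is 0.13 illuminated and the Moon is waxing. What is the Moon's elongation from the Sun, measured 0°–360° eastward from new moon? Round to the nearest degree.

cos θ = 1 − 2f = 0.740, giving a principal value of 42.3°.
Waxing ⇒ before full, so θ = 42.3°.

42°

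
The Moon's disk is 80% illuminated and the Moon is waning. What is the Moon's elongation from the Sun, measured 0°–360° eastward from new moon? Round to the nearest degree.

cos θ = 1 − 2f = -0.600, giving a principal value of 126.9°.
A waning Moon lies in 180°–360°, so θ = 360° − 126.9° = 233.1°.

233°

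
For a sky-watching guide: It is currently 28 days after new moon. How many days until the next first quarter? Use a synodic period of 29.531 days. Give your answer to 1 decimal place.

8.9 days

First quarter occurs at elongation 90°, i.e. at age 29.531 × 90/360 = 7.383 d.
This lunation's first quarter (7.383 d) has passed, so add one period: 36.914 − 28 = 8.914 days.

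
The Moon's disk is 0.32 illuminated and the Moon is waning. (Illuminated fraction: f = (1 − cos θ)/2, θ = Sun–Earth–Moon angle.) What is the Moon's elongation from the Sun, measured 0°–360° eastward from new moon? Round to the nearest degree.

291°

From f = (1 − cos θ)/2: cos θ = 1 − 2×0.32 = 0.360; arccos → 68.9°.
Since the Moon is past full (waning), take the reflex angle: θ = 360° − 68.9° = 291.1°.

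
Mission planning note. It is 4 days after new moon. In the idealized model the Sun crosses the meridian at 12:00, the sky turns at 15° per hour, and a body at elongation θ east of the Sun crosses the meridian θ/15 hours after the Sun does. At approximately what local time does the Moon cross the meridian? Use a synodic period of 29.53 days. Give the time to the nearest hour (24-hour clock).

Elongation θ = 360° × 4/29.53 ≈ 48.8°.
The Moon trails the Sun by θ/15 = 48.8/15 ≈ 3.25 hours.
12:00 + 3.25 h ≈ 15:15 → 15:00 to the nearest hour.

15:00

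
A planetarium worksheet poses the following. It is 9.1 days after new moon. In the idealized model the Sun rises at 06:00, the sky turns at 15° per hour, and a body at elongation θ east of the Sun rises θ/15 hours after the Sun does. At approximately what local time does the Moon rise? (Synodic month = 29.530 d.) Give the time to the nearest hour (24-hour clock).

The Moon has covered 9.1/29.530 of its cycle, so θ ≈ 360° × 9.1/29.530 = 110.9°.
The Moon trails the Sun by θ/15 = 110.9/15 ≈ 7.40 hours.
06:00 + 7.40 h ≈ 13:24 → 13:00 to the nearest hour.

13:00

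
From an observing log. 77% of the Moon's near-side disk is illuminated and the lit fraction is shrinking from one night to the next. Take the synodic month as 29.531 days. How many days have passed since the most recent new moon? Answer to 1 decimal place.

19.5 days

cos θ = 1 − 2f = -0.540, giving a principal value of 122.7°.
Waning ⇒ past full, so θ = 360° − 122.7° = 237.3°.
At 360°/29.531 d per day, 237.3° corresponds to 19.47 days.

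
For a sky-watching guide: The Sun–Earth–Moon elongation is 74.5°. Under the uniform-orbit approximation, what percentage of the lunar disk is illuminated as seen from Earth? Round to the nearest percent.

f = (1 − cos 74.5°)/2 = (1 − 0.267)/2 ≈ 0.366, i.e. 37%.

37%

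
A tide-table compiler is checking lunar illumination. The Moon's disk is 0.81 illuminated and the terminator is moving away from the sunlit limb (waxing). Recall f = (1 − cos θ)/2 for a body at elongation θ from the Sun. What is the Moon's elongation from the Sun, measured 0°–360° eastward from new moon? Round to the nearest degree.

cos θ = 1 − 2f = -0.620, giving a principal value of 128.3°.
The Moon is waxing (0°–180°), so θ = 128.3° directly.

128°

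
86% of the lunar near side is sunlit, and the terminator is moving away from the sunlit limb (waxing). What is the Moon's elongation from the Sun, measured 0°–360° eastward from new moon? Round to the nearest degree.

136°

cos θ = 1 − 2f = -0.720, giving a principal value of 136.1°.
Waxing ⇒ before full, so θ = 136.1°.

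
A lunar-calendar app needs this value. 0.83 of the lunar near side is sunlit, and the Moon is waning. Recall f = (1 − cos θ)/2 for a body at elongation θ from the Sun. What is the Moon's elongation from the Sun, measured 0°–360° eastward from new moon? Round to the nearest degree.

229°

cos θ = 1 − 2f = -0.660, giving a principal value of 131.3°.
Waning ⇒ past full, so θ = 360° − 131.3° = 228.7°.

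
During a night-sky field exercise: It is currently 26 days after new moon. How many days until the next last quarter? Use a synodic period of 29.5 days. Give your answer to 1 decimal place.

25.6 days

Last quarter occurs at elongation 270°, i.e. at age 29.5 × 270/360 = 22.125 d.
This lunation's last quarter (22.125 d) has passed, so add one period: 51.625 − 26 = 25.625 days.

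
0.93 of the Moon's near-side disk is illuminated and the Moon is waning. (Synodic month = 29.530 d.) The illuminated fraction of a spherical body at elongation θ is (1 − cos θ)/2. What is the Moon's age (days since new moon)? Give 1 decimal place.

From f = (1 − cos θ)/2: cos θ = 1 − 2×0.93 = -0.860; arccos → 149.3°.
Since the Moon is past full (waning), take the reflex angle: θ = 360° − 149.3° = 210.7°.
At 360°/29.530 d per day, 210.7° corresponds to 17.28 days.

17.3 days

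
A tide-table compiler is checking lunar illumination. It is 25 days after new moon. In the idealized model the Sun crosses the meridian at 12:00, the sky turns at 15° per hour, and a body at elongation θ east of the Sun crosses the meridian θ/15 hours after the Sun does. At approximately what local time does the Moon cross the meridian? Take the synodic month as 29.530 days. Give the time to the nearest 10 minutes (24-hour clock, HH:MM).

08:20

The Moon has covered 25/29.530 of its cycle, so θ ≈ 360° × 25/29.530 = 304.8°.
At 15° of sky rotation per hour, 304.8° corresponds to a 20.32 h lag.
12:00 + 20.318 h ≈ 08:19 → 08:20 to the nearest ten minutes.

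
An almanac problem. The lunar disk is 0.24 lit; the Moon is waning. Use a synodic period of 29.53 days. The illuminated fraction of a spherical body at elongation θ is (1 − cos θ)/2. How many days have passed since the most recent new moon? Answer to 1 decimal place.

24.7 days

From f = (1 − cos θ)/2: cos θ = 1 − 2×0.24 = 0.520; arccos → 58.7°.
A waning Moon lies in 180°–360°, so θ = 360° − 58.7° = 301.3°.
Age = 29.53 × 301.3°/360° ≈ 24.72 days.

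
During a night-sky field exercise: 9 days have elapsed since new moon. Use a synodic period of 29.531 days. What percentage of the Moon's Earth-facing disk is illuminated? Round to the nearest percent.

67%

The Moon has covered 9/29.531 of its cycle, so θ ≈ 360° × 9/29.531 = 109.7°.
Illuminated fraction = (1 − cos 109.7°)/2 = (1 − (-0.337))/2 ≈ 0.669, so 67%.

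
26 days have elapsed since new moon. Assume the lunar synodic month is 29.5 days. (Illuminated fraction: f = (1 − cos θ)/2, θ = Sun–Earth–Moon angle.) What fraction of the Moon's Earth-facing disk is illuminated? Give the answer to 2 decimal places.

The Moon has covered 26/29.5 of its cycle, so θ ≈ 360° × 26/29.5 = 317.3°.
With cos θ = 0.735, the lit fraction is (1 − 0.735)/2 ≈ 0.133.

0.13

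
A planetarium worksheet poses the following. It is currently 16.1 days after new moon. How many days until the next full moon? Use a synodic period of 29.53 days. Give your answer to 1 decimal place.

Full moon occurs at elongation 180°, i.e. at age 29.53 × 180/360 = 14.765 d.
This lunation's full moon (14.765 d) has passed, so add one period: 44.295 − 16.1 = 28.195 days.

28.2 days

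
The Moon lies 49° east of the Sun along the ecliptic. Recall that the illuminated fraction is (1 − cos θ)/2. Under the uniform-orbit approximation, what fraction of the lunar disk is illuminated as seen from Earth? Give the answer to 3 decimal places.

0.172

Half-versine of 49°: (1 − 0.656)/2 = 0.172.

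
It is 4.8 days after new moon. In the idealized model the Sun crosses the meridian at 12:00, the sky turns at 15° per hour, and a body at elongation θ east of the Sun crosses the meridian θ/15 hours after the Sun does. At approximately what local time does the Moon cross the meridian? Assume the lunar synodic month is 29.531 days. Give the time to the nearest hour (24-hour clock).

The Moon has covered 4.8/29.531 of its cycle, so θ ≈ 360° × 4.8/29.531 = 58.5°.
The Moon trails the Sun by θ/15 = 58.5/15 ≈ 3.90 hours.
12:00 + 3.90 h ≈ 15:54 → 16:00 to the nearest hour.

16:00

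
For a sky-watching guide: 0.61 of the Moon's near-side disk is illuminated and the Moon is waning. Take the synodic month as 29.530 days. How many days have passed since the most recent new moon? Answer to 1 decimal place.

cos θ = 1 − 2f = -0.220, giving a principal value of 102.7°.
Since the Moon is past full (waning), take the reflex angle: θ = 360° − 102.7° = 257.3°.
Age = 29.530 × 257.3°/360° ≈ 21.11 days.

21.1 days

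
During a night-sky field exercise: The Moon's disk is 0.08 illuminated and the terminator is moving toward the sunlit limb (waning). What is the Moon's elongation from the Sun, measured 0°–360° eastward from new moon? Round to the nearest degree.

327°

From f = (1 − cos θ)/2: cos θ = 1 − 2×0.08 = 0.840; arccos → 32.9°.
Waning ⇒ past full, so θ = 360° − 32.9° = 327.1°.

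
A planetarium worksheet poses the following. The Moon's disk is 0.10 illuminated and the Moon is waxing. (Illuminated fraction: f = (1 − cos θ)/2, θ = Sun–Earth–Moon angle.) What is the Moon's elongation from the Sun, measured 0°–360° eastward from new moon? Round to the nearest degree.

37°

cos θ = 1 − 2f = 0.800, giving a principal value of 36.9°.
Before full moon the principal value applies: θ = 36.9°.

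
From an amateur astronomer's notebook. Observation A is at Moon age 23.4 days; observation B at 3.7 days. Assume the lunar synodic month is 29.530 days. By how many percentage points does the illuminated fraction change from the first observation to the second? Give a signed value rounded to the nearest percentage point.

First observation: θ = 360°·23.4/29.530 = 285.3°, so f = 0.368.
Second observation: θ = 45.1°, f = 0.147.
Δf = 0.147 − 0.368 = -0.221, i.e. -22 pp.

-22 pp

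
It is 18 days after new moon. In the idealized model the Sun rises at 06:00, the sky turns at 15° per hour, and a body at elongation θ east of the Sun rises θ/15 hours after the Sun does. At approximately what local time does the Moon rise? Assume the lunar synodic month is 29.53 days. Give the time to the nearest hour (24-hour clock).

21:00

Elongation θ = 360° × 18/29.53 ≈ 219.4°.
At 15° of sky rotation per hour, 219.4° corresponds to a 14.63 h lag.
06:00 + 14.63 h ≈ 20:38 → 21:00 to the nearest hour.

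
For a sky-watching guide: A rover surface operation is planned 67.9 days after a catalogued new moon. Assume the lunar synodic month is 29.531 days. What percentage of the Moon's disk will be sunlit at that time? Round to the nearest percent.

65%

67.9 d spans 2 complete synodic months (2 × 29.531 = 59.06 d) plus 8.84 d.
The Moon has covered 8.84/29.531 of its cycle, so θ ≈ 360° × 8.84/29.531 = 107.7°.
Illuminated fraction = (1 − cos 107.7°)/2 = (1 − (-0.305))/2 ≈ 0.652, so 65%.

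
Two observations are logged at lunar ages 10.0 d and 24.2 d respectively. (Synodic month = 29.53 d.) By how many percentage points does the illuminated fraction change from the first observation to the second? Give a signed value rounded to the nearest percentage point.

-48 percentage points

θ₁ = 360° × 10.0/29.53 = 121.9°, f₁ = (1 − cos θ₁)/2 = 0.764.
θ₂ = 360° × 24.2/29.53 = 295.0°, f₂ = (1 − cos θ₂)/2 = 0.289.
Change = f₂ − f₁ = -0.476 → -48 percentage points.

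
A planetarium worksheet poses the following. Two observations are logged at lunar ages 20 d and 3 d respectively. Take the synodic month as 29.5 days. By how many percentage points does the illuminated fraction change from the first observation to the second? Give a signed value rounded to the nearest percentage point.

θ₁ = 360° × 20/29.5 = 244.1°, f₁ = (1 − cos θ₁)/2 = 0.719.
θ₂ = 360° × 3/29.5 = 36.6°, f₂ = (1 − cos θ₂)/2 = 0.099.
Change = f₂ − f₁ = -0.620 → -62 percentage points.

-62 pp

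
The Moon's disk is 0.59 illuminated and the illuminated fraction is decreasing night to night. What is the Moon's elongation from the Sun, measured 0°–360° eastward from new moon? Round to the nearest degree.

260°

cos θ = 1 − 2f = -0.180, giving a principal value of 100.4°.
A waning Moon lies in 180°–360°, so θ = 360° − 100.4° = 259.6°.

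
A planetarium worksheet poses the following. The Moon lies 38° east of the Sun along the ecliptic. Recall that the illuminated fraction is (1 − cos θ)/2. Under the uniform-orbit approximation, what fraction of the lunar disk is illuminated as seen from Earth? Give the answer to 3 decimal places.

Half-versine of 38°: (1 − 0.788)/2 = 0.106.

0.106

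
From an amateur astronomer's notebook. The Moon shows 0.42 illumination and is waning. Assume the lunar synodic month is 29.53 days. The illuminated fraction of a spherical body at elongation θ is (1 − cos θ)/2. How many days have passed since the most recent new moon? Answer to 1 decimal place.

22.9 days

From f = (1 − cos θ)/2: cos θ = 1 − 2×0.42 = 0.160; arccos → 80.8°.
Waning ⇒ past full, so θ = 360° − 80.8° = 279.2°.
At 360°/29.53 d per day, 279.2° corresponds to 22.90 days.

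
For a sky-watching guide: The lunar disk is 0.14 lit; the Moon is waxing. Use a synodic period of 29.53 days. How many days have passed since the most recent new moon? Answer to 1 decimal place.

cos θ = 1 − 2f = 0.720, giving a principal value of 43.9°.
Waxing ⇒ before full, so θ = 43.9°.
At 360°/29.53 d per day, 43.9° corresponds to 3.60 days.

3.6 days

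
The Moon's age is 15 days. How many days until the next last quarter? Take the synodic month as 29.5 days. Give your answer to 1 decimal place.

7.1 days

Last quarter occurs at elongation 270°, i.e. at age 29.5 × 270/360 = 22.125 d.
So 7.125 days remain (22.125 − 15).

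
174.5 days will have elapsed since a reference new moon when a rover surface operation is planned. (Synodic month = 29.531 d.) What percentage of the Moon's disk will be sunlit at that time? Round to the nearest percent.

8%

174.5 d spans 5 complete synodic months (5 × 29.531 = 147.66 d) plus 26.84 d.
Phase angle: θ = 360°·(26.84 d)/(29.531 d) = 327.3°.
cos 327.3° = 0.841, so f = (1 − 0.841)/2 = 0.079, so 8%.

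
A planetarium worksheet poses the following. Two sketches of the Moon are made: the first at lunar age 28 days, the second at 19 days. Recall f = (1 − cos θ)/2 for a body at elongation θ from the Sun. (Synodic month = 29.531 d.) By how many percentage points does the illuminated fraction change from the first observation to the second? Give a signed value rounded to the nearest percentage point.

θ₁ = 360° × 28/29.531 = 341.3°, f₁ = (1 − cos θ₁)/2 = 0.026.
θ₂ = 360° × 19/29.531 = 231.6°, f₂ = (1 − cos θ₂)/2 = 0.810.
Change = f₂ − f₁ = +0.784 → +78 percentage points.

+78 percentage points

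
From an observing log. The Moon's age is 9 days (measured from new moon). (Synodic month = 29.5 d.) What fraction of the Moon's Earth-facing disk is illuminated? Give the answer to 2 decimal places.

0.67

Elongation θ = 360° × 9/29.5 ≈ 109.8°.
cos 109.8° = (-0.339), so f = (1 − (-0.339))/2 = 0.670.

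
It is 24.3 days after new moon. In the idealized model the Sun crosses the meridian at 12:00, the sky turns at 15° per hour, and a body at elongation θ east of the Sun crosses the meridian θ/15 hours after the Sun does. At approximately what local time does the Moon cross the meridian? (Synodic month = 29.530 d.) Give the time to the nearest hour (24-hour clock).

08:00

Elongation θ = 360° × 24.3/29.530 ≈ 296.2°.
At 15° of sky rotation per hour, 296.2° corresponds to a 19.75 h lag.
12:00 + 19.75 h ≈ 07:45 → 08:00 to the nearest hour.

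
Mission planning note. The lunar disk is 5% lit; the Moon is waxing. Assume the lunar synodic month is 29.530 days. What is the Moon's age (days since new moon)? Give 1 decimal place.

2.1 days

cos θ = 1 − 2f = 0.900, giving a principal value of 25.8°.
Waxing ⇒ before full, so θ = 25.8°.
Age = 29.530 × 25.8°/360° ≈ 2.12 days.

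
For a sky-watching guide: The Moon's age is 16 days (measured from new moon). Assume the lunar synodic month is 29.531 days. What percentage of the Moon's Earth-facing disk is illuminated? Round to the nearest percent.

98%

Elongation θ = 360° × 16/29.531 ≈ 195.0°.
Illuminated fraction = (1 − cos 195.0°)/2 = (1 − (-0.966))/2 ≈ 0.983, so 98%.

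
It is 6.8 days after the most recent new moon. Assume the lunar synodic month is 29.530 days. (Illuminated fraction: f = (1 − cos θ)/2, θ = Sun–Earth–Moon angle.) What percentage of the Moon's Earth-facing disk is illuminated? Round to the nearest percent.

The Moon has covered 6.8/29.530 of its cycle, so θ ≈ 360° × 6.8/29.530 = 82.9°.
cos 82.9° = 0.124, so f = (1 − 0.124)/2 = 0.438, so 44%.

44%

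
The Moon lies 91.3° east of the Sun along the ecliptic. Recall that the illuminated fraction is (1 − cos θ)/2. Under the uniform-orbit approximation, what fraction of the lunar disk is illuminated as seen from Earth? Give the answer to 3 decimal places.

0.511

f = (1 − cos 91.3°)/2 = (1 − (-0.023))/2 ≈ 0.511.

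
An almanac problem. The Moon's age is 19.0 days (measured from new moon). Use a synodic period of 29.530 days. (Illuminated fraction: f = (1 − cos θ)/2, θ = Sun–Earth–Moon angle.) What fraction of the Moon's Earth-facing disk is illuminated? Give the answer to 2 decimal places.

0.81

The Moon has covered 19.0/29.530 of its cycle, so θ ≈ 360° × 19.0/29.530 = 231.6°.
cos 231.6° = (-0.621), so f = (1 − (-0.621))/2 = 0.810.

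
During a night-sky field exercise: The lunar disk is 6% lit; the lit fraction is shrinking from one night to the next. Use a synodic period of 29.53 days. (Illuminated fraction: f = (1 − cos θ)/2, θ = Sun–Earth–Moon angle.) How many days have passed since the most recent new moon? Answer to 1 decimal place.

Invert f = (1 − cos θ)/2 to get cos θ = 1 − 2(0.06) = 0.880, hence θ₀ = arccos 0.880 = 28.4°.
Waning ⇒ past full, so θ = 360° − 28.4° = 331.6°.
That fraction of the synodic month is 331.6/360 × 29.53 d ≈ 27.20 d.

27.2 days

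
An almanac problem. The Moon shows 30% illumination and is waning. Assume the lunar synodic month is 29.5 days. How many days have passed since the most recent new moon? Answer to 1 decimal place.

24.1 days

Invert f = (1 − cos θ)/2 to get cos θ = 1 − 2(0.30) = 0.400, hence θ₀ = arccos 0.400 = 66.4°.
Since the Moon is past full (waning), take the reflex angle: θ = 360° − 66.4° = 293.6°.
At 360°/29.5 d per day, 293.6° corresponds to 24.06 days.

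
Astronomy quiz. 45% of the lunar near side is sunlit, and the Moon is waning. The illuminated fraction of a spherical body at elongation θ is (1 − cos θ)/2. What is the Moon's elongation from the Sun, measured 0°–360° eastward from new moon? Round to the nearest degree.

From f = (1 − cos θ)/2: cos θ = 1 − 2×0.45 = 0.100; arccos → 84.3°.
A waning Moon lies in 180°–360°, so θ = 360° − 84.3° = 275.7°.

276°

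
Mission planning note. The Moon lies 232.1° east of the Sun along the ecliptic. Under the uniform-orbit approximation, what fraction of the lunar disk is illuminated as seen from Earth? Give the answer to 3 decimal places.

f = (1 − cos 232.1°)/2 = (1 − (-0.614))/2 ≈ 0.807.

0.807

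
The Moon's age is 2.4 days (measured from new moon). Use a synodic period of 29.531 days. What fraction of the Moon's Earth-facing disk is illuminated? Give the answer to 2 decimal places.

0.06

Elongation θ = 360° × 2.4/29.531 ≈ 29.3°.
cos 29.3° = 0.872, so f = (1 − 0.872)/2 = 0.064.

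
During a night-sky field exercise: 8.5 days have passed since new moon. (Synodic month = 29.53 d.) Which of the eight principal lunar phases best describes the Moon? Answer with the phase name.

θ ≈ 360° × 8.5/29.53 = 104°, which falls in the first quarter sector.

first quarter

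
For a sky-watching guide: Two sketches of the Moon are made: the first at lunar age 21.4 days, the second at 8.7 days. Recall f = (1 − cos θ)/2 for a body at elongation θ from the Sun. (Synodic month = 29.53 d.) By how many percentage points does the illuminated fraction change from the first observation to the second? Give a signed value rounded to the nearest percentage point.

θ₁ = 360° × 21.4/29.53 = 260.9°, f₁ = (1 − cos θ₁)/2 = 0.579.
θ₂ = 360° × 8.7/29.53 = 106.1°, f₂ = (1 − cos θ₂)/2 = 0.638.
Change = f₂ − f₁ = +0.059 → +6 percentage points.

+6 pp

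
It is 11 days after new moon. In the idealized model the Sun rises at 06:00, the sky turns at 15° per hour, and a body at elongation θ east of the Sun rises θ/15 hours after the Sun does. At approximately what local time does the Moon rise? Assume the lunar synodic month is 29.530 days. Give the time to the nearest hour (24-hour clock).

15:00

Elongation θ = 360° × 11/29.530 ≈ 134.1°.
The Moon trails the Sun by θ/15 = 134.1/15 ≈ 8.94 hours.
06:00 + 8.94 h ≈ 14:56 → 15:00 to the nearest hour.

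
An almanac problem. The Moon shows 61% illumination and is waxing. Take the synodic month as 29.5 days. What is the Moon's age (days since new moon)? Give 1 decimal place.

Invert f = (1 − cos θ)/2 to get cos θ = 1 − 2(0.61) = -0.220, hence θ₀ = arccos -0.220 = 102.7°.
The Moon is waxing (0°–180°), so θ = 102.7° directly.
At 360°/29.5 d per day, 102.7° corresponds to 8.42 days.

8.4 days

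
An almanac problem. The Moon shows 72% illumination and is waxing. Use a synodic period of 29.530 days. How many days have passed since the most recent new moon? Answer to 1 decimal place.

Invert f = (1 − cos θ)/2 to get cos θ = 1 − 2(0.72) = -0.440, hence θ₀ = arccos -0.440 = 116.1°.
The Moon is waxing (0°–180°), so θ = 116.1° directly.
That fraction of the synodic month is 116.1/360 × 29.530 d ≈ 9.52 d.

9.5 days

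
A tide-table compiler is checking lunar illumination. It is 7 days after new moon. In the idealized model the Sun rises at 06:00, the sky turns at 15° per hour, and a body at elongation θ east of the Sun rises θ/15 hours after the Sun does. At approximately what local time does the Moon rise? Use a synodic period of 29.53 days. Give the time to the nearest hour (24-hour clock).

12:00

The Moon has covered 7/29.53 of its cycle, so θ ≈ 360° × 7/29.53 = 85.3°.
The Moon trails the Sun by θ/15 = 85.3/15 ≈ 5.69 hours.
06:00 + 5.69 h ≈ 11:41 → 12:00 to the nearest hour.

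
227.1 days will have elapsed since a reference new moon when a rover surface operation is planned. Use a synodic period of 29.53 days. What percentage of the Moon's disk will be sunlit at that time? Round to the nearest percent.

Reduce mod P: 227.1 − 7×29.53 = 20.39 d into the current lunation.
Elongation θ = 360° × 20.39/29.53 ≈ 248.6°.
With cos θ = (-0.365), the lit fraction is (1 − (-0.365))/2 ≈ 0.683, so 68%.

68%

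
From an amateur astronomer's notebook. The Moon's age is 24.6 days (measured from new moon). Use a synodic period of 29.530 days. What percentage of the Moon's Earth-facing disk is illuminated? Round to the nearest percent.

Elongation θ = 360° × 24.6/29.530 ≈ 299.9°.
With cos θ = 0.498, the lit fraction is (1 − 0.498)/2 ≈ 0.251, so 25%.

25%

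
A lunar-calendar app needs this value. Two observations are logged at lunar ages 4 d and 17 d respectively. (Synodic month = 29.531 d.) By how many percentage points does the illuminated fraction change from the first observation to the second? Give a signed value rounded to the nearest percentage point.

θ₁ = 360° × 4/29.531 = 48.8°, f₁ = (1 − cos θ₁)/2 = 0.170.
θ₂ = 360° × 17/29.531 = 207.2°, f₂ = (1 − cos θ₂)/2 = 0.945.
Change = f₂ − f₁ = +0.774 → +77 percentage points.

+77 percentage points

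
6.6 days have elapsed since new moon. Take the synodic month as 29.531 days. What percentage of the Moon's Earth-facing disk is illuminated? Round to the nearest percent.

Phase angle: θ = 360°·(6.6 d)/(29.531 d) = 80.5°.
With cos θ = 0.166, the lit fraction is (1 − 0.166)/2 ≈ 0.417, so 42%.

42%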